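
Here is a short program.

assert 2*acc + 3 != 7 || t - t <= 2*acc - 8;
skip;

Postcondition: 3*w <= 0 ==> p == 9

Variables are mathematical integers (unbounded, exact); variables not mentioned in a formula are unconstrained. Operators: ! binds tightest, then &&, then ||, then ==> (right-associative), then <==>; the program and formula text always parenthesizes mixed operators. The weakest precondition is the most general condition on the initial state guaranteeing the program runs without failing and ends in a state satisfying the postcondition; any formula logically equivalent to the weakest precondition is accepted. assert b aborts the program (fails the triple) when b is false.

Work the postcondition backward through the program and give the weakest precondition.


Working backward. After the program, 3*w <= 0 ==> p == 9 must hold.
Before skip: 3*w <= 0 ==> p == 9
Before assert 2*acc + 3 != 7 || t - t <= 2*acc - 8: (2*acc != 4 || 2*acc >= 8) && (3*w <= 0 ==> p == 9)
Answer: WP = (2*acc != 4 || 2*acc >= 8) && (3*w <= 0 ==> p == 9)


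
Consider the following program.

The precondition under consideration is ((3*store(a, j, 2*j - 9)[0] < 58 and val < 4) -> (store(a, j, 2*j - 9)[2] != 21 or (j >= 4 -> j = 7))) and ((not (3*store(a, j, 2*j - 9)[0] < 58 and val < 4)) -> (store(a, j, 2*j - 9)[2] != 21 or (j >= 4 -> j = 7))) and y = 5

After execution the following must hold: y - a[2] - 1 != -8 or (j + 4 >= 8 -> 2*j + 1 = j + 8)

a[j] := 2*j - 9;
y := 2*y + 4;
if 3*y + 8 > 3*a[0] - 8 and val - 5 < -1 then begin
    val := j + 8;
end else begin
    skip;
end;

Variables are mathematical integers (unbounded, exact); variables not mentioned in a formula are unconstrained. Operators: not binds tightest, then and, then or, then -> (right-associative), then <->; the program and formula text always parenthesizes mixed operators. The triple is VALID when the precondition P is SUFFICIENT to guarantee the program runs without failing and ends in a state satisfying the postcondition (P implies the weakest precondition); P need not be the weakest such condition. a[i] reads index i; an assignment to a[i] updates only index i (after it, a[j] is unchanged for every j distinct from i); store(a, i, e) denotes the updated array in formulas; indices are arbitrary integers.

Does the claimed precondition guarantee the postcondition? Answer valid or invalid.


Working backward. After the program, the postcondition y - a[2] - 1 != -8 or (j + 4 >= 8 -> 2*j + 1 = j + 8) must hold; in canonical form it is y != a[2] - 7 or (j >= 4 -> j = 7).
Then branch requires y != a[2] - 7 or (j >= 4 -> j = 7); else branch requires y != a[2] - 7 or (j >= 4 -> j = 7).
Before the if: ((3*y > 3*a[0] - 16 and val < 4) -> (y != a[2] - 7 or (j >= 4 -> j = 7))) and ((not (3*y > 3*a[0] - 16 and val < 4)) -> (y != a[2] - 7 or (j >= 4 -> j = 7)))
Before y := 2*y + 4: ((6*y > 3*a[0] - 28 and val < 4) -> (2*y != a[2] - 11 or (j >= 4 -> j = 7))) and ((not (6*y > 3*a[0] - 28 and val < 4)) -> (2*y != a[2] - 11 or (j >= 4 -> j = 7)))
Before a[j] := 2*j - 9: ((6*y > 3*store(a, j, 2*j - 9)[0] - 28 and val < 4) -> (2*y != store(a, j, 2*j - 9)[2] - 11 or (j >= 4 -> j = 7))) and ((not (6*y > 3*store(a, j, 2*j - 9)[0] - 28 and val < 4)) -> (2*y != store(a, j, 2*j - 9)[2] - 11 or (j >= 4 -> j = 7)))
The weakest precondition is ((6*y > 3*store(a, j, 2*j - 9)[0] - 28 and val < 4) -> (2*y != store(a, j, 2*j - 9)[2] - 11 or (j >= 4 -> j = 7))) and ((not (6*y > 3*store(a, j, 2*j - 9)[0] - 28 and val < 4)) -> (2*y != store(a, j, 2*j - 9)[2] - 11 or (j >= 4 -> j = 7))).
Check whether ((3*store(a, j, 2*j - 9)[0] < 58 and val < 4) -> (store(a, j, 2*j - 9)[2] != 21 or (j >= 4 -> j = 7))) and ((not (3*store(a, j, 2*j - 9)[0] < 58 and val < 4)) -> (store(a, j, 2*j - 9)[2] != 21 or (j >= 4 -> j = 7))) and y = 5 implies it.
Every state satisfying the precondition satisfies the weakest precondition: the implication holds.
Answer: valid


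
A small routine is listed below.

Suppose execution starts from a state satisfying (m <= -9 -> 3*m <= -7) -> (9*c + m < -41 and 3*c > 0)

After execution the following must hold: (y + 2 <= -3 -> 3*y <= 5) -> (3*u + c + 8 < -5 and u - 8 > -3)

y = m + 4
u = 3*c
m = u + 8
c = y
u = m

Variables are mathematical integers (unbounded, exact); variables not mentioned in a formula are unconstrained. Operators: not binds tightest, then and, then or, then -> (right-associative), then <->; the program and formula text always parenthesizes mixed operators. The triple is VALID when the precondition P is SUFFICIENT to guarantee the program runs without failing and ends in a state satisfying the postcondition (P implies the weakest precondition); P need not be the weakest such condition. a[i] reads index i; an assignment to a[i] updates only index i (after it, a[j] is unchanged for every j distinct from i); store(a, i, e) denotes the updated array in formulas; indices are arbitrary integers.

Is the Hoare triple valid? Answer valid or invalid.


Working backward. After the program, the postcondition (y + 2 <= -3 -> 3*y <= 5) -> (3*u + c + 8 < -5 and u - 8 > -3) must hold; in canonical form it is (y <= -5 -> 3*y <= 5) -> (c + 3*u < -13 and u > 5).
Before u := m: (y <= -5 -> 3*y <= 5) -> (c + 3*m < -13 and m > 5)
Before c := y: (y <= -5 -> 3*y <= 5) -> (3*m + y < -13 and m > 5)
Before m := u + 8: (y <= -5 -> 3*y <= 5) -> (3*u + y < -37 and u > -3)
Before u := 3*c: (y <= -5 -> 3*y <= 5) -> (9*c + y < -37 and 3*c > -3)
Before y := m + 4: (m <= -9 -> 3*m <= -7) -> (9*c + m < -41 and 3*c > -3)
The weakest precondition is (m <= -9 -> 3*m <= -7) -> (9*c + m < -41 and 3*c > -3).
Check whether (m <= -9 -> 3*m <= -7) -> (9*c + m < -41 and 3*c > 0) implies it.
Every state satisfying the precondition satisfies the weakest precondition: the implication holds.
Answer: valid


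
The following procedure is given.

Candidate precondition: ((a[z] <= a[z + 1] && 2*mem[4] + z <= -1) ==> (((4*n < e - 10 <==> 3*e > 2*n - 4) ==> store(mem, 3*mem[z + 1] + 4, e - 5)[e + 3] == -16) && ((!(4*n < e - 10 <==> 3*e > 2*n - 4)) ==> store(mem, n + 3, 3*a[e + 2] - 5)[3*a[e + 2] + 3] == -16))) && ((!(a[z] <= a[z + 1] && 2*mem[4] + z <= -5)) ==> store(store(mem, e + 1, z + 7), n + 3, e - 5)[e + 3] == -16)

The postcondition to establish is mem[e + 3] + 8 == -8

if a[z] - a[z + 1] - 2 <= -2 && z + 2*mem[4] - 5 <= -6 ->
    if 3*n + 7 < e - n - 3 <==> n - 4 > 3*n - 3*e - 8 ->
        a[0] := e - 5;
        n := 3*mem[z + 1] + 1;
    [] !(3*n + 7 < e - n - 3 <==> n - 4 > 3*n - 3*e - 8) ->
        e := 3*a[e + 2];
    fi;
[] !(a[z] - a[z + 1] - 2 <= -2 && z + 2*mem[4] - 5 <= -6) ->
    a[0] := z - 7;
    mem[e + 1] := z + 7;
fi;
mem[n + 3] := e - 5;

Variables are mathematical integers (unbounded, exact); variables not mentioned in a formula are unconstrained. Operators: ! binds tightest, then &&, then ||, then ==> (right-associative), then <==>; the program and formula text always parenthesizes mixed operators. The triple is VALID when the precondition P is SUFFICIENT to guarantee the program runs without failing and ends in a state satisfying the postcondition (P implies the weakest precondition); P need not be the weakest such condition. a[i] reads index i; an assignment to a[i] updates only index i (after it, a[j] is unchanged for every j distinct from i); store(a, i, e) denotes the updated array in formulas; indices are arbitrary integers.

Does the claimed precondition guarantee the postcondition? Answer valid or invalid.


Working backward. After the program, the postcondition mem[e + 3] + 8 == -8 must hold; in canonical form it is mem[e + 3] == -16.
Before mem[n + 3] := e - 5: store(mem, n + 3, e - 5)[e + 3] == -16
Then branch requires ((4*n < e - 10 <==> 3*e > 2*n - 4) ==> store(mem, 3*mem[z + 1] + 4, e - 5)[e + 3] == -16) && ((!(4*n < e - 10 <==> 3*e > 2*n - 4)) ==> store(mem, n + 3, 3*a[e + 2] - 5)[3*a[e + 2] + 3] == -16); else branch requires store(store(mem, e + 1, z + 7), n + 3, e - 5)[e + 3] == -16.
Before the if: ((a[z] <= a[z + 1] && 2*mem[4] + z <= -1) ==> (((4*n < e - 10 <==> 3*e > 2*n - 4) ==> store(mem, 3*mem[z + 1] + 4, e - 5)[e + 3] == -16) && ((!(4*n < e - 10 <==> 3*e > 2*n - 4)) ==> store(mem, n + 3, 3*a[e + 2] - 5)[3*a[e + 2] + 3] == -16))) && ((!(a[z] <= a[z + 1] && 2*mem[4] + z <= -1)) ==> store(store(mem, e + 1, z + 7), n + 3, e - 5)[e + 3] == -16)
The weakest precondition is ((a[z] <= a[z + 1] && 2*mem[4] + z <= -1) ==> (((4*n < e - 10 <==> 3*e > 2*n - 4) ==> store(mem, 3*mem[z + 1] + 4, e - 5)[e + 3] == -16) && ((!(4*n < e - 10 <==> 3*e > 2*n - 4)) ==> store(mem, n + 3, 3*a[e + 2] - 5)[3*a[e + 2] + 3] == -16))) && ((!(a[z] <= a[z + 1] && 2*mem[4] + z <= -1)) ==> store(store(mem, e + 1, z + 7), n + 3, e - 5)[e + 3] == -16).
Check whether ((a[z] <= a[z + 1] && 2*mem[4] + z <= -1) ==> (((4*n < e - 10 <==> 3*e > 2*n - 4) ==> store(mem, 3*mem[z + 1] + 4, e - 5)[e + 3] == -16) && ((!(4*n < e - 10 <==> 3*e > 2*n - 4)) ==> store(mem, n + 3, 3*a[e + 2] - 5)[3*a[e + 2] + 3] == -16))) && ((!(a[z] <= a[z + 1] && 2*mem[4] + z <= -5)) ==> store(store(mem, e + 1, z + 7), n + 3, e - 5)[e + 3] == -16) implies it.
Every state satisfying the precondition satisfies the weakest precondition: the implication holds.
Answer: valid


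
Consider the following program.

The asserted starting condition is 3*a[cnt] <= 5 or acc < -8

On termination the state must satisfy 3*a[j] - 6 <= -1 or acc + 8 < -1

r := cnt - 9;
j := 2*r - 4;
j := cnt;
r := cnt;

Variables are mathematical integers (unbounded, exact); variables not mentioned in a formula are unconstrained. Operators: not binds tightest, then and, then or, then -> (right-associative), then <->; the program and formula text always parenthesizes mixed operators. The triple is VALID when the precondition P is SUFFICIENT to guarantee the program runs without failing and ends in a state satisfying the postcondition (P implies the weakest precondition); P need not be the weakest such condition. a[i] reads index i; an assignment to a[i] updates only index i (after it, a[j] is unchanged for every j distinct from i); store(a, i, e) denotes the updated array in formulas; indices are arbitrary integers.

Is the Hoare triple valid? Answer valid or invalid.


Working backward. After the program, the postcondition 3*a[j] - 6 <= -1 or acc + 8 < -1 must hold; in canonical form it is 3*a[j] <= 5 or acc < -9.
Before r := cnt: 3*a[j] <= 5 or acc < -9
Before j := cnt: 3*a[cnt] <= 5 or acc < -9
Before j := 2*r - 4: 3*a[cnt] <= 5 or acc < -9
Before r := cnt - 9: 3*a[cnt] <= 5 or acc < -9
The weakest precondition is 3*a[cnt] <= 5 or acc < -9.
Check whether 3*a[cnt] <= 5 or acc < -8 implies it.
Countermodel: at the initial state a = {[0] = 2, elsewhere 2}, acc = -9, cnt = 0, the precondition holds but the weakest precondition fails.
Answer: invalid


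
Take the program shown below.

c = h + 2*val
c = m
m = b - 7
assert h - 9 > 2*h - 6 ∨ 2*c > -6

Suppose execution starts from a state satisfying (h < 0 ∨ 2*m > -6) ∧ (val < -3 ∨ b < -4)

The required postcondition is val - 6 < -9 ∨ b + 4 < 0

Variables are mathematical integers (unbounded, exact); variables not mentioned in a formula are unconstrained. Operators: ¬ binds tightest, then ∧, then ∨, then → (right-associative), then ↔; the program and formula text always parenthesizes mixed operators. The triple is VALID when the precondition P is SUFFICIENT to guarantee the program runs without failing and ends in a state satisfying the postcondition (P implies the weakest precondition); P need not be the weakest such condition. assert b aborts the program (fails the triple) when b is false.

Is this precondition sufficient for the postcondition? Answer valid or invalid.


Working backward. After the program, the postcondition val - 6 < -9 ∨ b + 4 < 0 must hold; in canonical form it is val < -3 ∨ b < -4.
Before assert h - 9 > 2*h - 6 ∨ 2*c > -6: (h < -3 ∨ 2*c > -6) ∧ (val < -3 ∨ b < -4)
Before m := b - 7: (h < -3 ∨ 2*c > -6) ∧ (val < -3 ∨ b < -4)
Before c := m: (h < -3 ∨ 2*m > -6) ∧ (val < -3 ∨ b < -4)
Before c := h + 2*val: (h < -3 ∨ 2*m > -6) ∧ (val < -3 ∨ b < -4)
The weakest precondition is (h < -3 ∨ 2*m > -6) ∧ (val < -3 ∨ b < -4).
Check whether (h < 0 ∨ 2*m > -6) ∧ (val < -3 ∨ b < -4) implies it.
Countermodel: at the initial state b = -5, h = -3, m = -3, val = -3, the precondition holds but the weakest precondition fails.
Answer: invalid


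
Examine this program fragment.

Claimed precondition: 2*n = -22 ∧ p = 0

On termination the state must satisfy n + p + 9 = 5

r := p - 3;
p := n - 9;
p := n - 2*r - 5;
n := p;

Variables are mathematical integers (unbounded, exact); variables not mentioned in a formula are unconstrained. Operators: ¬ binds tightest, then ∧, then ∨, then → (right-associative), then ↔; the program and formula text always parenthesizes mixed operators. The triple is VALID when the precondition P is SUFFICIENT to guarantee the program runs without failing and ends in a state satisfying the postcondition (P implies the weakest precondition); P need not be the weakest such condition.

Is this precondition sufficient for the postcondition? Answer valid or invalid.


Working backward. After the program, the postcondition n + p + 9 = 5 must hold; in canonical form it is n + p = -4.
Before n := p: 2*p = -4
Before p := n - 2*r - 5: 2*n = 4*r + 6
Before p := n - 9: 2*n = 4*r + 6
Before r := p - 3: 2*n = 4*p - 6
The weakest precondition is 2*n = 4*p - 6.
Check whether 2*n = -22 ∧ p = 0 implies it.
Countermodel: at the initial state n = -11, p = 0, the precondition holds but the weakest precondition fails.
Answer: invalid


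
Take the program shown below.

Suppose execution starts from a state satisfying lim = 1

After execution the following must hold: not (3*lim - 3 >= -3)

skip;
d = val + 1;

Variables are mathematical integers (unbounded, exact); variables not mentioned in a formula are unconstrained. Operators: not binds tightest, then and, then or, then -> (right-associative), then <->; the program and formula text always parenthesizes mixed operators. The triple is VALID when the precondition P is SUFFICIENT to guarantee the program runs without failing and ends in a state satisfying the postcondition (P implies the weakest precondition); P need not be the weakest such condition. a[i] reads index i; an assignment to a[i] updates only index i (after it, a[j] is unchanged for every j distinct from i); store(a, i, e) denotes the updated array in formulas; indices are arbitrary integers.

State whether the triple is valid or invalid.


Working backward. After the program, the postcondition not (3*lim - 3 >= -3) must hold; in canonical form it is not (3*lim >= 0).
Before d := val + 1: not (3*lim >= 0)
Before skip: not (3*lim >= 0)
The weakest precondition is not (3*lim >= 0).
Check whether lim = 1 implies it.
Countermodel: at the initial state lim = 1, the precondition holds but the weakest precondition fails.
Answer: invalid


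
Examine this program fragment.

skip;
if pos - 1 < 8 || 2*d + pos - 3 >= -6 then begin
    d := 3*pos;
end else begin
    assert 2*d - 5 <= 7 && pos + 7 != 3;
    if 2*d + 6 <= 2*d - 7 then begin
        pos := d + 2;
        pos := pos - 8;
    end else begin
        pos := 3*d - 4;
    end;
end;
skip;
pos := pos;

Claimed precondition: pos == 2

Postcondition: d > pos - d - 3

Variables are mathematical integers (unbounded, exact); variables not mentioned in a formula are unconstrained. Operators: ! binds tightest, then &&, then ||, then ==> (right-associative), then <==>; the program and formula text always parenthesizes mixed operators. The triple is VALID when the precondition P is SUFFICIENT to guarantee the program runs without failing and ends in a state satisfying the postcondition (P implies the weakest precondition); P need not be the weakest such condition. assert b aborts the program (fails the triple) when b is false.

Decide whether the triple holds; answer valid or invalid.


Working backward. After the program, the postcondition d > pos - d - 3 must hold; in canonical form it is 2*d > pos - 3.
Before pos := pos: 2*d > pos - 3
Before skip: 2*d > pos - 3
Then branch requires 5*pos > -3; else branch requires 2*d <= 12 && pos != -4 && d < 7.
Before the if: ((pos < 9 || 2*d + pos >= -3) ==> 5*pos > -3) && ((!(pos < 9 || 2*d + pos >= -3)) ==> (2*d <= 12 && pos != -4 && d < 7))
Before skip: ((pos < 9 || 2*d + pos >= -3) ==> 5*pos > -3) && ((!(pos < 9 || 2*d + pos >= -3)) ==> (2*d <= 12 && pos != -4 && d < 7))
The weakest precondition is ((pos < 9 || 2*d + pos >= -3) ==> 5*pos > -3) && ((!(pos < 9 || 2*d + pos >= -3)) ==> (2*d <= 12 && pos != -4 && d < 7)).
Check whether pos == 2 implies it.
Every state satisfying the precondition satisfies the weakest precondition: the implication holds.
Answer: valid


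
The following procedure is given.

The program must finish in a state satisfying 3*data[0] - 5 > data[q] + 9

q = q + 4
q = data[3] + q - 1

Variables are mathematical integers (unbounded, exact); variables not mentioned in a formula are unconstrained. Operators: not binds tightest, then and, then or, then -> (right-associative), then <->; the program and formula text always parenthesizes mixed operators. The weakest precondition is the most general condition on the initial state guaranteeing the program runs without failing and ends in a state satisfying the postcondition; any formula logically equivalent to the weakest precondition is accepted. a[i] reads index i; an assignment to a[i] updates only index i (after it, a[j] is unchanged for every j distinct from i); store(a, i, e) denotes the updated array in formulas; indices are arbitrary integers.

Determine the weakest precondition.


Working backward. After the program, the postcondition 3*data[0] - 5 > data[q] + 9 must hold; in canonical form it is 3*data[0] > data[q] + 14.
Before q := data[3] + q - 1: 3*data[0] > data[data[3] + q - 1] + 14
Before q := q + 4: 3*data[0] > data[data[3] + q + 3] + 14
Answer: WP = 3*data[0] > data[data[3] + q + 3] + 14


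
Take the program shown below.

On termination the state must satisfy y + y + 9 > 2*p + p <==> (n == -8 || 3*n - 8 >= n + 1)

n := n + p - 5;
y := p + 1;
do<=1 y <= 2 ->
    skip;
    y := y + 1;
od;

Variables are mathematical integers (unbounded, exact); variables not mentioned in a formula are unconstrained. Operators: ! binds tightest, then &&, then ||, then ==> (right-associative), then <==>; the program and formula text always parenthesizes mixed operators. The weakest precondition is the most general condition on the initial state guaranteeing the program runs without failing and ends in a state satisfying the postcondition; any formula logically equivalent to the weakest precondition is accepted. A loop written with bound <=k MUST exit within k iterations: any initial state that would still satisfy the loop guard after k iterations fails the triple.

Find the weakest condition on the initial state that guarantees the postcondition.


Working backward. After the program, the postcondition y + y + 9 > 2*p + p <==> (n == -8 || 3*n - 8 >= n + 1) must hold; in canonical form it is 2*y > 3*p - 9 <==> (n == -8 || 2*n >= 9).
Before the loop (bound <=1), unroll the exhaustion recursion (WP_0 = exit-now case; WP_j = one more guarded iteration, up to j = 1):
  WP_0: (!(y <= 2)) && (2*y > 3*p - 9 <==> (n == -8 || 2*n >= 9))
  WP_1: (y <= 2 ==> ((!(y <= 1)) && (2*y > 3*p - 11 <==> (n == -8 || 2*n >= 9)))) && ((!(y <= 2)) ==> (2*y > 3*p - 9 <==> (n == -8 || 2*n >= 9)))
So before the loop: (y <= 2 ==> ((!(y <= 1)) && (2*y > 3*p - 11 <==> (n == -8 || 2*n >= 9)))) && ((!(y <= 2)) ==> (2*y > 3*p - 9 <==> (n == -8 || 2*n >= 9)))
Before y := p + 1: (p <= 1 ==> ((!(p <= 0)) && (p < 13 <==> (n == -8 || 2*n >= 9)))) && ((!(p <= 1)) ==> (p < 11 <==> (n == -8 || 2*n >= 9)))
Before n := n + p - 5: (p <= 1 ==> ((!(p <= 0)) && (p < 13 <==> (n + p == -3 || 2*n + 2*p >= 19)))) && ((!(p <= 1)) ==> (p < 11 <==> (n + p == -3 || 2*n + 2*p >= 19)))
Answer: WP = (p <= 1 ==> ((!(p <= 0)) && (p < 13 <==> (n + p == -3 || 2*n + 2*p >= 19)))) && ((!(p <= 1)) ==> (p < 11 <==> (n + p == -3 || 2*n + 2*p >= 19)))


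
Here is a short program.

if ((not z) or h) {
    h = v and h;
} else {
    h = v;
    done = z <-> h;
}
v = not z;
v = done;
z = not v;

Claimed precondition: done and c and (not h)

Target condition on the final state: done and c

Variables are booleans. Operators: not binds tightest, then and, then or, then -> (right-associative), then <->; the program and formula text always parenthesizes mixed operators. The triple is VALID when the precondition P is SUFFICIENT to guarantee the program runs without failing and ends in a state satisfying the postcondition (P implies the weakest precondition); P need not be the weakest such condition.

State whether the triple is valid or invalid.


Working backward. After the program, done and c must hold.
Before z := not v: done and c
Before v := done: done and c
Before v := not z: done and c
Then branch requires done and c; else branch requires (z <-> v) and c.
Before the if: (((not z) or h) -> (done and c)) and ((not ((not z) or h)) -> ((z <-> v) and c))
The weakest precondition is (((not z) or h) -> (done and c)) and ((not ((not z) or h)) -> ((z <-> v) and c)).
Check whether done and c and (not h) implies it.
Countermodel: at the initial state c = true, done = true, h = false, v = false, z = true, the precondition holds but the weakest precondition fails.
Answer: invalid


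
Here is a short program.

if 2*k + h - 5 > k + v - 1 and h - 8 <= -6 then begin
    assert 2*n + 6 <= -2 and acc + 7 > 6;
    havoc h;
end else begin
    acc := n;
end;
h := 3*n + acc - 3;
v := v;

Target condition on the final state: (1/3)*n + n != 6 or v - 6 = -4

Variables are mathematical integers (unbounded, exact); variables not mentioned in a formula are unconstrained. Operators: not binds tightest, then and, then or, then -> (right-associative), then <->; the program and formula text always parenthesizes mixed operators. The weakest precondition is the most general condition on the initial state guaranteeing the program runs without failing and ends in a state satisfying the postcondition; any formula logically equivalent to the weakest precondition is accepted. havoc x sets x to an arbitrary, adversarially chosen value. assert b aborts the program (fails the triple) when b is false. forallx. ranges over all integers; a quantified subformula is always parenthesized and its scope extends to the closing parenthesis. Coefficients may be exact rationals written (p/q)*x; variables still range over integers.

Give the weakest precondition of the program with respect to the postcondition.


Working backward. After the program, the postcondition (1/3)*n + n != 6 or v - 6 = -4 must hold; in canonical form it is (4/3)*n != 6 or v = 2.
Before v := v: (4/3)*n != 6 or v = 2
Before h := 3*n + acc - 3: (4/3)*n != 6 or v = 2
Then branch requires 2*n <= -8 and acc > -1 and ((4/3)*n != 6 or v = 2); else branch requires (4/3)*n != 6 or v = 2.
Before the if: ((h + k > v + 4 and h <= 2) -> (2*n <= -8 and acc > -1 and ((4/3)*n != 6 or v = 2))) and ((not (h + k > v + 4 and h <= 2)) -> ((4/3)*n != 6 or v = 2))
Answer: WP = ((h + k > v + 4 and h <= 2) -> (2*n <= -8 and acc > -1 and ((4/3)*n != 6 or v = 2))) and ((not (h + k > v + 4 and h <= 2)) -> ((4/3)*n != 6 or v = 2))


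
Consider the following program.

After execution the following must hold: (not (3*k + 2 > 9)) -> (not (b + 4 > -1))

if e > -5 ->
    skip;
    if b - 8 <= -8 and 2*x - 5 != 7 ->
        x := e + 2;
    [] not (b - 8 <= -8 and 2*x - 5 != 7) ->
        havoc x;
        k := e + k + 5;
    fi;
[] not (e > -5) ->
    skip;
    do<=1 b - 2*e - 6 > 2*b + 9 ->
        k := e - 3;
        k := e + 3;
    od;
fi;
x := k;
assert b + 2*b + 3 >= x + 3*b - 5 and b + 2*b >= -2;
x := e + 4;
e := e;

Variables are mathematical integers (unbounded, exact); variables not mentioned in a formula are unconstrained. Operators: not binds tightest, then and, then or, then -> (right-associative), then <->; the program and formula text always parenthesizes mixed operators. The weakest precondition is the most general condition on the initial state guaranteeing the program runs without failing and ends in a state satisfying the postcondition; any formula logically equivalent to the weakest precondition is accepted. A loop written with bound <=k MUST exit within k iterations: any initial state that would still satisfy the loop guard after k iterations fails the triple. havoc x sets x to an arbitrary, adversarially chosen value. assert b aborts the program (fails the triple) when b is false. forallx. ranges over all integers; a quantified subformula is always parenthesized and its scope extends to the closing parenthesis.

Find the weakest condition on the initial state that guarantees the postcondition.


Working backward. After the program, the postcondition (not (3*k + 2 > 9)) -> (not (b + 4 > -1)) must hold; in canonical form it is (not (3*k > 7)) -> (not (b > -5)).
Before e := e: (not (3*k > 7)) -> (not (b > -5))
Before x := e + 4: (not (3*k > 7)) -> (not (b > -5))
Before assert b + 2*b + 3 >= x + 3*b - 5 and b + 2*b >= -2: x <= 8 and 3*b >= -2 and ((not (3*k > 7)) -> (not (b > -5)))
Before x := k: k <= 8 and 3*b >= -2 and ((not (3*k > 7)) -> (not (b > -5)))
Then branch requires ((b <= 0 and 2*x != 12) -> (k <= 8 and 3*b >= -2 and ((not (3*k > 7)) -> (not (b > -5))))) and ((not (b <= 0 and 2*x != 12)) -> (e + k <= 3 and 3*b >= -2 and ((not (3*e + 3*k > -8)) -> (not (b > -5))))); else branch requires (b + 2*e < -15 -> ((not (b + 2*e < -15)) and e <= 5 and 3*b >= -2 and ((not (3*e > -2)) -> (not (b > -5))))) and ((not (b + 2*e < -15)) -> (k <= 8 and 3*b >= -2 and ((not (3*k > 7)) -> (not (b > -5))))).
Before the if: (e > -5 -> (((b <= 0 and 2*x != 12) -> (k <= 8 and 3*b >= -2 and ((not (3*k > 7)) -> (not (b > -5))))) and ((not (b <= 0 and 2*x != 12)) -> (e + k <= 3 and 3*b >= -2 and ((not (3*e + 3*k > -8)) -> (not (b > -5))))))) and ((not (e > -5)) -> ((b + 2*e < -15 -> ((not (b + 2*e < -15)) and e <= 5 and 3*b >= -2 and ((not (3*e > -2)) -> (not (b > -5))))) and ((not (b + 2*e < -15)) -> (k <= 8 and 3*b >= -2 and ((not (3*k > 7)) -> (not (b > -5)))))))
Answer: WP = (e > -5 -> (((b <= 0 and 2*x != 12) -> (k <= 8 and 3*b >= -2 and ((not (3*k > 7)) -> (not (b > -5))))) and ((not (b <= 0 and 2*x != 12)) -> (e + k <= 3 and 3*b >= -2 and ((not (3*e + 3*k > -8)) -> (not (b > -5))))))) and ((not (e > -5)) -> ((b + 2*e < -15 -> ((not (b + 2*e < -15)) and e <= 5 and 3*b >= -2 and ((not (3*e > -2)) -> (not (b > -5))))) and ((not (b + 2*e < -15)) -> (k <= 8 and 3*b >= -2 and ((not (3*k > 7)) -> (not (b > -5)))))))


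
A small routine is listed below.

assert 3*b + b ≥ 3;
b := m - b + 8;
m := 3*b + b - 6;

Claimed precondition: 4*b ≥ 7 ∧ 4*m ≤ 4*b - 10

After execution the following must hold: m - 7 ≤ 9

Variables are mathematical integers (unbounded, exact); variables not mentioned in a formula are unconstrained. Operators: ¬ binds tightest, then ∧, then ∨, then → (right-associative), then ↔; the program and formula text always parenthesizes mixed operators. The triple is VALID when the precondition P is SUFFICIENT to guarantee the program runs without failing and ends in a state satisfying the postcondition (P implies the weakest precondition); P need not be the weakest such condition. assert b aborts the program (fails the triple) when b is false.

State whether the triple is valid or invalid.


Working backward. After the program, the postcondition m - 7 ≤ 9 must hold; in canonical form it is m ≤ 16.
Before m := 3*b + b - 6: 4*b ≤ 22
Before b := m - b + 8: 4*m ≤ 4*b - 10
Before assert 3*b + b ≥ 3: 4*b ≥ 3 ∧ 4*m ≤ 4*b - 10
The weakest precondition is 4*b ≥ 3 ∧ 4*m ≤ 4*b - 10.
Check whether 4*b ≥ 7 ∧ 4*m ≤ 4*b - 10 implies it.
Every state satisfying the precondition satisfies the weakest precondition: the implication holds.
Answer: valid


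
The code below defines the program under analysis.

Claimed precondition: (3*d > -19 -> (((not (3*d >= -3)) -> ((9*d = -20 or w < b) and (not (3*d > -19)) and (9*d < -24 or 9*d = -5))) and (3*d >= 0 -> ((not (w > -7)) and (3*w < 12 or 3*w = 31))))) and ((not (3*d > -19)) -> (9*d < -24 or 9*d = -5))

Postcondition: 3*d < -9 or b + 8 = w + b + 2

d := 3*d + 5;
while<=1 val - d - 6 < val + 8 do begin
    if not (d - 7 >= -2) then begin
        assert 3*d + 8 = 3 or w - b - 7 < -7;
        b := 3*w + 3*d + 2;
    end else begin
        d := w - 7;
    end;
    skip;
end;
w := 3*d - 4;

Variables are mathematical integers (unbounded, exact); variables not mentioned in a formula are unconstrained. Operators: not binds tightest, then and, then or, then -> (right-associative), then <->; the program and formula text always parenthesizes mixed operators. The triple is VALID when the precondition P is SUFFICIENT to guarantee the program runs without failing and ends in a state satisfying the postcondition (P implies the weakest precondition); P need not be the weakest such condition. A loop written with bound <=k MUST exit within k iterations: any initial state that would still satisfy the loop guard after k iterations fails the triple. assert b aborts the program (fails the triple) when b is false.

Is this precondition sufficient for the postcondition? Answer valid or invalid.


Working backward. After the program, the postcondition 3*d < -9 or b + 8 = w + b + 2 must hold; in canonical form it is 3*d < -9 or w = 6.
Before w := 3*d - 4: 3*d < -9 or 3*d = 10
Before the loop (bound <=1), unroll the exhaustion recursion (WP_0 = exit-now case; WP_j = one more guarded iteration, up to j = 1):
  WP_0: (not (d > -14)) and (3*d < -9 or 3*d = 10)
  WP_1: (d > -14 -> (((not (d >= 5)) -> ((3*d = -5 or w < b) and (not (d > -14)) and (3*d < -9 or 3*d = 10))) and (d >= 5 -> ((not (w > -7)) and (3*w < 12 or 3*w = 31))))) and ((not (d > -14)) -> (3*d < -9 or 3*d = 10))
So before the loop: (d > -14 -> (((not (d >= 5)) -> ((3*d = -5 or w < b) and (not (d > -14)) and (3*d < -9 or 3*d = 10))) and (d >= 5 -> ((not (w > -7)) and (3*w < 12 or 3*w = 31))))) and ((not (d > -14)) -> (3*d < -9 or 3*d = 10))
Before d := 3*d + 5: (3*d > -19 -> (((not (3*d >= 0)) -> ((9*d = -20 or w < b) and (not (3*d > -19)) and (9*d < -24 or 9*d = -5))) and (3*d >= 0 -> ((not (w > -7)) and (3*w < 12 or 3*w = 31))))) and ((not (3*d > -19)) -> (9*d < -24 or 9*d = -5))
The weakest precondition is (3*d > -19 -> (((not (3*d >= 0)) -> ((9*d = -20 or w < b) and (not (3*d > -19)) and (9*d < -24 or 9*d = -5))) and (3*d >= 0 -> ((not (w > -7)) and (3*w < 12 or 3*w = 31))))) and ((not (3*d > -19)) -> (9*d < -24 or 9*d = -5)).
Check whether (3*d > -19 -> (((not (3*d >= -3)) -> ((9*d = -20 or w < b) and (not (3*d > -19)) and (9*d < -24 or 9*d = -5))) and (3*d >= 0 -> ((not (w > -7)) and (3*w < 12 or 3*w = 31))))) and ((not (3*d > -19)) -> (9*d < -24 or 9*d = -5)) implies it.
Countermodel: at the initial state b = 0, d = -1, w = 0, the precondition holds but the weakest precondition fails.
Answer: invalid


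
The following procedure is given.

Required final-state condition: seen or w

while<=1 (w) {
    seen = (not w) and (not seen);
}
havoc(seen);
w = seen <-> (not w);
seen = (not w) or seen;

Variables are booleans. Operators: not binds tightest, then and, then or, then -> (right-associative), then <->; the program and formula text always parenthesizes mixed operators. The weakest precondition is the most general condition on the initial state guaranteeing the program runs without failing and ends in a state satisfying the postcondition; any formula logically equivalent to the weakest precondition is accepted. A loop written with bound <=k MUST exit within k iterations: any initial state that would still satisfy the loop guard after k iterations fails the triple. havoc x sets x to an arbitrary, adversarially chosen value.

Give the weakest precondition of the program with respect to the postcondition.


Working backward. After the program, seen or w must hold.
Before seen := (not w) or seen: true
Before w := seen <-> (not w): true
Before havoc seen: true
Before the loop (bound <=1), unroll the exhaustion recursion (WP_0 = exit-now case; WP_j = one more guarded iteration, up to j = 1):
  WP_0: not w
  WP_1: w -> (not w)
So before the loop: w -> (not w)
Answer: WP = w -> (not w)


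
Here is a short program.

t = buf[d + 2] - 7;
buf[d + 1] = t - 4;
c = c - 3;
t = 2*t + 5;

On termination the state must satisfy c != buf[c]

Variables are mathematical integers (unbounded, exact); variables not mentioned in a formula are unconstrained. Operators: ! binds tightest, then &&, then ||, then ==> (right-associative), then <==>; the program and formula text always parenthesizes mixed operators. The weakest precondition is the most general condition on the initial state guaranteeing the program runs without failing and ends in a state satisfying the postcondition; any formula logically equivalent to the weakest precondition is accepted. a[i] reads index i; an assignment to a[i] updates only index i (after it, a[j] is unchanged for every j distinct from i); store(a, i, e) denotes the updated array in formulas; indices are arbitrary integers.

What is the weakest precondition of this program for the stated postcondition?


Working backward. After the program, c != buf[c] must hold.
Before t := 2*t + 5: c != buf[c]
Before c := c - 3: c != buf[c - 3] + 3
Before buf[d + 1] := t - 4: c != store(buf, d + 1, t - 4)[c - 3] + 3
Before t := buf[d + 2] - 7: c != store(buf, d + 1, buf[d + 2] - 11)[c - 3] + 3
Answer: WP = c != store(buf, d + 1, buf[d + 2] - 11)[c - 3] + 3


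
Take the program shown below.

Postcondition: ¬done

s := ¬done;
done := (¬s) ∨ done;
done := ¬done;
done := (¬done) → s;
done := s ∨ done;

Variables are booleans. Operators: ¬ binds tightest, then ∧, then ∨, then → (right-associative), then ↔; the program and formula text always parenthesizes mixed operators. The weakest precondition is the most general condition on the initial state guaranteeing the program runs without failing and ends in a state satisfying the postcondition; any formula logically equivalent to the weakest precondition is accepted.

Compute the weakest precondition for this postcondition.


Working backward. After the program, ¬done must hold.
Before done := s ∨ done: ¬(s ∨ done)
Before done := (¬done) → s: ¬(s ∨ ((¬done) → s))
Before done := ¬done: ¬(s ∨ (done → s))
Before done := (¬s) ∨ done: ¬(s ∨ (((¬s) ∨ done) → s))
Before s := ¬done: ¬((¬done) ∨ (done → (¬done)))
Answer: WP = ¬((¬done) ∨ (done → (¬done)))


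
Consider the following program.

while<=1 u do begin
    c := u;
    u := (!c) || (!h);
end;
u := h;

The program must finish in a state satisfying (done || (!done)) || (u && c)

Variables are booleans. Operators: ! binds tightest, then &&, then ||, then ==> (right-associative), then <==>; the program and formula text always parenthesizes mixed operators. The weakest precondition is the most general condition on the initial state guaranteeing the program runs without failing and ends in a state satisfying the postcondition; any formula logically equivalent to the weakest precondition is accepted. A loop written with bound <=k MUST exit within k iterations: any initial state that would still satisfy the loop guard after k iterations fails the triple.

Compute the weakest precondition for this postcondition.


Working backward. After the program, the postcondition (done || (!done)) || (u && c) must hold; in canonical form it is true.
Before u := h: true
Before the loop (bound <=1), unroll the exhaustion recursion (WP_0 = exit-now case; WP_j = one more guarded iteration, up to j = 1):
  WP_0: !u
  WP_1: u ==> (!((!u) || (!h)))
So before the loop: u ==> (!((!u) || (!h)))
Answer: WP = u ==> (!((!u) || (!h)))


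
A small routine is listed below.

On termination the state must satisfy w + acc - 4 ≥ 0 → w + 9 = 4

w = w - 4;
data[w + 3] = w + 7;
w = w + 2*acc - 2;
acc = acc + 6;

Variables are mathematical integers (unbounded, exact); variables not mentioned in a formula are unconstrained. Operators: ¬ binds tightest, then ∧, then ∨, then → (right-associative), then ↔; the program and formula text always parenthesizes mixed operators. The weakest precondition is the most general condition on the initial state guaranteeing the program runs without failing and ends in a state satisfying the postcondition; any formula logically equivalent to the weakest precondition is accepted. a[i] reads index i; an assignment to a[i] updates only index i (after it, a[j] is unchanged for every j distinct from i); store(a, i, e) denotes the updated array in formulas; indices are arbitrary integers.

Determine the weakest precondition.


Working backward. After the program, the postcondition w + acc - 4 ≥ 0 → w + 9 = 4 must hold; in canonical form it is acc + w ≥ 4 → w = -5.
Before acc := acc + 6: acc + w ≥ -2 → w = -5
Before w := w + 2*acc - 2: 3*acc + w ≥ 0 → 2*acc + w = -3
Before data[w + 3] := w + 7: 3*acc + w ≥ 0 → 2*acc + w = -3
Before w := w - 4: 3*acc + w ≥ 4 → 2*acc + w = 1
Answer: WP = 3*acc + w ≥ 4 → 2*acc + w = 1


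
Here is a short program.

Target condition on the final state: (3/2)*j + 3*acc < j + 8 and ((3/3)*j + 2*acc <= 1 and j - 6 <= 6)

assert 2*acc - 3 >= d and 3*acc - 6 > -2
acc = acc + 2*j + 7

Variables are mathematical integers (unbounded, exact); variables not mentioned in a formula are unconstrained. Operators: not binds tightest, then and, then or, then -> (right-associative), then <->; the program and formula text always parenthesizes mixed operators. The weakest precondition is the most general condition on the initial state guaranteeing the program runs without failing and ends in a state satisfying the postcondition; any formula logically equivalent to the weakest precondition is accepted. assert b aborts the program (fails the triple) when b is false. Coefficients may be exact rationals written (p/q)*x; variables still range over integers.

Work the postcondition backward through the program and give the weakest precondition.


Working backward. After the program, the postcondition (3/2)*j + 3*acc < j + 8 and ((3/3)*j + 2*acc <= 1 and j - 6 <= 6) must hold; in canonical form it is 3*acc + (1/2)*j < 8 and 2*acc + j <= 1 and j <= 12.
Before acc := acc + 2*j + 7: 3*acc + (13/2)*j < -13 and 2*acc + 5*j <= -13 and j <= 12
Before assert 2*acc - 3 >= d and 3*acc - 6 > -2: 2*acc >= d + 3 and 3*acc > 4 and 3*acc + (13/2)*j < -13 and 2*acc + 5*j <= -13 and j <= 12
Answer: WP = 2*acc >= d + 3 and 3*acc > 4 and 3*acc + (13/2)*j < -13 and 2*acc + 5*j <= -13 and j <= 12


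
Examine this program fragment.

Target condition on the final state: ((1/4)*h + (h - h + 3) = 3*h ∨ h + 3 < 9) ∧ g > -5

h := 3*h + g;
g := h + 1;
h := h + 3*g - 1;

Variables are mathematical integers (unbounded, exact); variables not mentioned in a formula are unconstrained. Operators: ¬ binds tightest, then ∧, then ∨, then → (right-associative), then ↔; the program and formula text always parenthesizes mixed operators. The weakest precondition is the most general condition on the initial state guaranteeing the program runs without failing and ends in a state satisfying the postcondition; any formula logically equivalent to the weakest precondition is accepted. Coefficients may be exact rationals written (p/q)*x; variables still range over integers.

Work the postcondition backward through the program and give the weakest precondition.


Working backward. After the program, the postcondition ((1/4)*h + (h - h + 3) = 3*h ∨ h + 3 < 9) ∧ g > -5 must hold; in canonical form it is ((11/4)*h = 3 ∨ h < 6) ∧ g > -5.
Before h := h + 3*g - 1: ((33/4)*g + (11/4)*h = 23/4 ∨ 3*g + h < 7) ∧ g > -5
Before g := h + 1: (11*h = -5/2 ∨ 4*h < 4) ∧ h > -6
Before h := 3*h + g: (11*g + 33*h = -5/2 ∨ 4*g + 12*h < 4) ∧ g + 3*h > -6
Answer: WP = (11*g + 33*h = -5/2 ∨ 4*g + 12*h < 4) ∧ g + 3*h > -6


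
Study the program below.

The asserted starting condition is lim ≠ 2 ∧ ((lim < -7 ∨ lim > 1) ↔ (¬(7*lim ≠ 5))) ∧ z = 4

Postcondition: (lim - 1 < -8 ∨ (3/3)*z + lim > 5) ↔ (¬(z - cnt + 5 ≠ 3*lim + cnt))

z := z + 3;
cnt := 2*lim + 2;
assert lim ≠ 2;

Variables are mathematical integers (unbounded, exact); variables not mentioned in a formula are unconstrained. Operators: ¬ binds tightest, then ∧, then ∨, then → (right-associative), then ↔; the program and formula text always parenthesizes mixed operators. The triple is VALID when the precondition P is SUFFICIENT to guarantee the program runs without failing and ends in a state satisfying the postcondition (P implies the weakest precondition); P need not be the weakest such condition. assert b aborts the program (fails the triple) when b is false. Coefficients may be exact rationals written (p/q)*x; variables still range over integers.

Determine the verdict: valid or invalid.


Working backward. After the program, the postcondition (lim - 1 < -8 ∨ (3/3)*z + lim > 5) ↔ (¬(z - cnt + 5 ≠ 3*lim + cnt)) must hold; in canonical form it is (lim < -7 ∨ lim + z > 5) ↔ (¬(z ≠ 2*cnt + 3*lim - 5)).
Before assert lim ≠ 2: lim ≠ 2 ∧ ((lim < -7 ∨ lim + z > 5) ↔ (¬(z ≠ 2*cnt + 3*lim - 5)))
Before cnt := 2*lim + 2: lim ≠ 2 ∧ ((lim < -7 ∨ lim + z > 5) ↔ (¬(z ≠ 7*lim - 1)))
Before z := z + 3: lim ≠ 2 ∧ ((lim < -7 ∨ lim + z > 2) ↔ (¬(z ≠ 7*lim - 4)))
The weakest precondition is lim ≠ 2 ∧ ((lim < -7 ∨ lim + z > 2) ↔ (¬(z ≠ 7*lim - 4))).
Check whether lim ≠ 2 ∧ ((lim < -7 ∨ lim > 1) ↔ (¬(7*lim ≠ 5))) ∧ z = 4 implies it.
Countermodel: at the initial state lim = -1, z = 4, the precondition holds but the weakest precondition fails.
Answer: invalid
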